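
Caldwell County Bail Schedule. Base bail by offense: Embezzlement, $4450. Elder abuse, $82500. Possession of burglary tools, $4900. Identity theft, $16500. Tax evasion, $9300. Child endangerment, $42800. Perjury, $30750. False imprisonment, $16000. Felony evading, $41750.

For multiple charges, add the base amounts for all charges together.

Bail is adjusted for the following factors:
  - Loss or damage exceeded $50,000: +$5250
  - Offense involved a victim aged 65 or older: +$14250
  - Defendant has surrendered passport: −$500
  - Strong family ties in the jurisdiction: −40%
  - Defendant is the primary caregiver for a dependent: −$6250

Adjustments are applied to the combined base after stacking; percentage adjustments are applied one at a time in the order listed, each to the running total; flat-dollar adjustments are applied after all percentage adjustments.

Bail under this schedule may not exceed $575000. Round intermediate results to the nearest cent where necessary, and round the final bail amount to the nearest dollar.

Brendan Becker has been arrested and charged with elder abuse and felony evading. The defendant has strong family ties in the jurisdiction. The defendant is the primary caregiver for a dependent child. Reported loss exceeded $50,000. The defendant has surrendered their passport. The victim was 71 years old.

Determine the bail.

$87300

Base amounts from the schedule: elder abuse $82500; felony evading $41750.
Stacking rule: sum of all bases. $82500 + $41750 = $124250.
Strong family ties in the jurisdiction (−40%): $124250 × 0.6 = $74550.
Loss or damage exceeded $50,000 (+$5250 flat): $74550 + $5250 = $79800.
Offense involved a victim aged 65 or older (+$14250 flat): $79800 + $14250 = $94050.
Defendant has surrendered passport (−$500 flat): $94050 − $500 = $93550.
Defendant is the primary caregiver for a dependent (−$6250 flat): $93550 − $6250 = $87300.
$87300 is within the $575000 maximum.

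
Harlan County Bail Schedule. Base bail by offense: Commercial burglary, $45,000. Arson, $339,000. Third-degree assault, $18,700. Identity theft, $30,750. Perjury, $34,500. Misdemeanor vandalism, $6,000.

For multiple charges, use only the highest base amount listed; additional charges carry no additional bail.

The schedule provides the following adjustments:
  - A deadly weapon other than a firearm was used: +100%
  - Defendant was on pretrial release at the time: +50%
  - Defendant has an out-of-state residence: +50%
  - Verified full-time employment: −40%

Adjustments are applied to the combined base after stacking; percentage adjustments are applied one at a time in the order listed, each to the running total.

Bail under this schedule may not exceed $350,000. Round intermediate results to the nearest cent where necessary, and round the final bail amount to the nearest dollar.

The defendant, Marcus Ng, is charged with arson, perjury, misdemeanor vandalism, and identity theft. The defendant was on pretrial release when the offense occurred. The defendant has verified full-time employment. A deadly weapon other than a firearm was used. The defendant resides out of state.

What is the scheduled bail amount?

Base amounts from the schedule: arson $339,000; perjury $34,500; misdemeanor vandalism $6,000; identity theft $30,750.
Stacking rule: use the highest base only. Highest is arson at $339,000. Combined base = $339,000.
A deadly weapon other than a firearm was used (+100%): $339,000 × 2 = $678,000.
Defendant was on pretrial release at the time (+50%): $678,000 × 1.5 = $1,017,000.
Defendant has an out-of-state residence (+50%): $1,017,000 × 1.5 = $1,525,500.
Verified full-time employment (−40%): $1,525,500 × 0.6 = $915,300.
Result $915,300 exceeds the maximum of $350,000; bail is capped at $350,000.

$350,000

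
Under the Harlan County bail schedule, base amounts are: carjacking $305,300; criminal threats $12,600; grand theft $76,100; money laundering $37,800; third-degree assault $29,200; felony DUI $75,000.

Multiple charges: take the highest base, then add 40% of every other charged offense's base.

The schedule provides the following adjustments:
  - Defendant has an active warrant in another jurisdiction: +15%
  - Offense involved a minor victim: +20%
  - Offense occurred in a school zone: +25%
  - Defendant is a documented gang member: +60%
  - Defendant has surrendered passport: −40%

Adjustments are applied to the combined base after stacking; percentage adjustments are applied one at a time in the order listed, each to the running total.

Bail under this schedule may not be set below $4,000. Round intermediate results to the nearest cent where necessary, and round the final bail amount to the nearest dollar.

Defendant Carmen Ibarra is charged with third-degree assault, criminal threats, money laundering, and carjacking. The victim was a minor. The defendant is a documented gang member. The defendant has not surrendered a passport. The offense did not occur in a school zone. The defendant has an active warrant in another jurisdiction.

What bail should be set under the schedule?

Base amounts from the schedule: third-degree assault $29,200; criminal threats $12,600; money laundering $37,800; carjacking $305,300.
Stacking rule: highest base plus 40% of each additional charge. Highest is carjacking at $305,300. Additional: $29,200 × 40% = $11,680; $12,600 × 40% = $5,040; $37,800 × 40% = $15,120. Combined base = $305,300 + $31,840 = $337,140.
Defendant has an active warrant in another jurisdiction (+15%): $337,140 × 1.15 = $387,711.
Offense involved a minor victim (+20%): $387,711 × 1.2 = $465,253.20.
Defendant is a documented gang member (+60%): $465,253.20 × 1.6 = $744,405.12.
$744,405.12 is at or above the $4,000 minimum.
Rounded to the nearest dollar: $744,405.

$744,405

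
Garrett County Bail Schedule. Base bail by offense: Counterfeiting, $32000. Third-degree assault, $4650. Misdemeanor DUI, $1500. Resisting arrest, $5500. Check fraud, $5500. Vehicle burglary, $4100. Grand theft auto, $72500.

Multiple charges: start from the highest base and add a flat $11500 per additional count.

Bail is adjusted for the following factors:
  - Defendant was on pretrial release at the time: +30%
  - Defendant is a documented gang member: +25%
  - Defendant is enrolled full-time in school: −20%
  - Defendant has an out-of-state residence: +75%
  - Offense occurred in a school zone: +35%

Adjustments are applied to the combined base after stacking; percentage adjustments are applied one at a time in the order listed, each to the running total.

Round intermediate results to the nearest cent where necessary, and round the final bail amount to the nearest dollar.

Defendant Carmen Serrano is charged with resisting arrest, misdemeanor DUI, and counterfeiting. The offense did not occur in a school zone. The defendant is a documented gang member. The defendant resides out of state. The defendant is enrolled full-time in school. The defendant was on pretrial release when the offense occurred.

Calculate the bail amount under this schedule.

Base amounts from the schedule: resisting arrest $5500; misdemeanor DUI $1500; counterfeiting $32000.
Stacking rule: highest base plus $11500 per additional charge. Highest is counterfeiting at $32000; 2 additional charges → +$23000. Combined base = $55000.
Defendant was on pretrial release at the time (+30%): $55000 × 1.3 = $71500.
Defendant is a documented gang member (+25%): $71500 × 1.25 = $89375.
Defendant is enrolled full-time in school (−20%): $89375 × 0.8 = $71500.
Defendant has an out-of-state residence (+75%): $71500 × 1.75 = $125125.

$125125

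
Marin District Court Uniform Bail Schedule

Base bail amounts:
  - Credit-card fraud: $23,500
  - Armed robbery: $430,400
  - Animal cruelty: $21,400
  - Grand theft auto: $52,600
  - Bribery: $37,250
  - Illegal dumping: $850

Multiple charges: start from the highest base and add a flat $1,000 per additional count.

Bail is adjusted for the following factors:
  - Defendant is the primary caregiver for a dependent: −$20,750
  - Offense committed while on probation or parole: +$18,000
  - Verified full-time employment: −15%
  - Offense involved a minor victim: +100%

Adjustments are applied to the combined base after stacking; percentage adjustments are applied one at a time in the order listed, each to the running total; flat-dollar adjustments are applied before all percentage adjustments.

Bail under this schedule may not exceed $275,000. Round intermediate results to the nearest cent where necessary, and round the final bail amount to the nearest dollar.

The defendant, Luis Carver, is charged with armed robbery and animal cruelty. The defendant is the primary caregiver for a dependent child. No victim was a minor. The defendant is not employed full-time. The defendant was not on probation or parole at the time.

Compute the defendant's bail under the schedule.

Base amounts from the schedule: armed robbery $430,400; animal cruelty $21,400.
Stacking rule: highest base plus $1,000 per additional charge. Highest is armed robbery at $430,400; 1 additional charge → +$1,000. Combined base = $431,400.
Defendant is the primary caregiver for a dependent (−$20,750 flat): $431,400 − $20,750 = $410,650.
Result $410,650 exceeds the maximum of $275,000; bail is capped at $275,000.

$275,000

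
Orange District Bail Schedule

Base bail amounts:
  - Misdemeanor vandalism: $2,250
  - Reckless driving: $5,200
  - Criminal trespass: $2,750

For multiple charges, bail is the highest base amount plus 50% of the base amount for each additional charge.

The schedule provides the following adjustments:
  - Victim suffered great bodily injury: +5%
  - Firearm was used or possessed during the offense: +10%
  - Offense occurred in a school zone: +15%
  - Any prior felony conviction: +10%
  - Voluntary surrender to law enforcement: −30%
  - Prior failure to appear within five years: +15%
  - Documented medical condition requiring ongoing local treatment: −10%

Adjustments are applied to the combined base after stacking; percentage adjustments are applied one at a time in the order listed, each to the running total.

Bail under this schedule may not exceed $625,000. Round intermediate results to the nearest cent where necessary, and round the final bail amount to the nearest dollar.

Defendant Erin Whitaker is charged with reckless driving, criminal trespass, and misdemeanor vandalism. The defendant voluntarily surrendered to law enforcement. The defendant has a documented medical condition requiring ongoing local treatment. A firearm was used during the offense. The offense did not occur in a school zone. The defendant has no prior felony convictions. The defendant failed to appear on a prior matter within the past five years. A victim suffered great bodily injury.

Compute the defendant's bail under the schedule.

$6,443

Base amounts from the schedule: reckless driving $5,200; criminal trespass $2,750; misdemeanor vandalism $2,250.
Stacking rule: highest base plus 50% of each additional charge. Highest is reckless driving at $5,200. Additional: $2,750 × 50% = $1,375; $2,250 × 50% = $1,125. Combined base = $5,200 + $2,500 = $7,700.
Victim suffered great bodily injury (+5%): $7,700 × 1.05 = $8,085.
Firearm was used or possessed during the offense (+10%): $8,085 × 1.1 = $8,893.50.
Voluntary surrender to law enforcement (−30%): $8,893.50 × 0.7 = $6,225.45.
Prior failure to appear within five years (+15%): $6,225.45 × 1.15 = $7,159.27.
Documented medical condition requiring ongoing local treatment (−10%): $7,159.27 × 0.9 = $6,443.34.
$6,443.34 is within the $625,000 maximum.
Rounded to the nearest dollar: $6,443.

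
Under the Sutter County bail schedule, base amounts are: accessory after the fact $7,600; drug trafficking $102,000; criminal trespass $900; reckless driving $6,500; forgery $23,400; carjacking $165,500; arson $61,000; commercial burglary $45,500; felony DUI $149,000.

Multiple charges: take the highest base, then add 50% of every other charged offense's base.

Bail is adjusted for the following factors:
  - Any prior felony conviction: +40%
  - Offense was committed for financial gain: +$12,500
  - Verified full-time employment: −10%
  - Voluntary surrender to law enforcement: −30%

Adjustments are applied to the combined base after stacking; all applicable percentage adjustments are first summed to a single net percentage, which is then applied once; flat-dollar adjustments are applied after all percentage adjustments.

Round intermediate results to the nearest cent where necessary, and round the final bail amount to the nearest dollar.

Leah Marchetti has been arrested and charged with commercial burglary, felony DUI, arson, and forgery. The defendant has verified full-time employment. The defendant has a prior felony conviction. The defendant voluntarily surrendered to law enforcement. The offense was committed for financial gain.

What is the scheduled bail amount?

$226,450

Base amounts from the schedule: commercial burglary $45,500; felony DUI $149,000; arson $61,000; forgery $23,400.
Stacking rule: highest base plus 50% of each additional charge. Highest is felony DUI at $149,000. Additional: $45,500 × 50% = $22,750; $61,000 × 50% = $30,500; $23,400 × 50% = $11,700. Combined base = $149,000 + $64,950 = $213,950.
Net percentage adjustment: +40% −10% −30% = +0%. $213,950 × 1 = $213,950.
Offense was committed for financial gain (+$12,500 flat): $213,950 + $12,500 = $226,450.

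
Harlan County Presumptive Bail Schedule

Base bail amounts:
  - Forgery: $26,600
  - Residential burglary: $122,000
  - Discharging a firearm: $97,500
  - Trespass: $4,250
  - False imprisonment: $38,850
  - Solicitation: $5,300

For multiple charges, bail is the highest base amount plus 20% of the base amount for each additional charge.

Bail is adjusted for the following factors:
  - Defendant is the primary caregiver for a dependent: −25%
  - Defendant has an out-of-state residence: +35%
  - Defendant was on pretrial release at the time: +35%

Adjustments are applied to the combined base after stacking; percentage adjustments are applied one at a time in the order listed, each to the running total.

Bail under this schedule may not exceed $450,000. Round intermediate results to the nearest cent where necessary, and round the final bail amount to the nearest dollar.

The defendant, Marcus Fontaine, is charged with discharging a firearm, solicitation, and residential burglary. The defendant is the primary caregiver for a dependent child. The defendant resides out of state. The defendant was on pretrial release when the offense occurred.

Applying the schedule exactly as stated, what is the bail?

$194,862

Base amounts from the schedule: discharging a firearm $97,500; solicitation $5,300; residential burglary $122,000.
Stacking rule: highest base plus 20% of each additional charge. Highest is residential burglary at $122,000. Additional: $97,500 × 20% = $19,500; $5,300 × 20% = $1,060. Combined base = $122,000 + $20,560 = $142,560.
Defendant is the primary caregiver for a dependent (−25%): $142,560 × 0.75 = $106,920.
Defendant has an out-of-state residence (+35%): $106,920 × 1.35 = $144,342.
Defendant was on pretrial release at the time (+35%): $144,342 × 1.35 = $194,861.70.
$194,861.70 is within the $450,000 maximum.
Rounded to the nearest dollar: $194,862.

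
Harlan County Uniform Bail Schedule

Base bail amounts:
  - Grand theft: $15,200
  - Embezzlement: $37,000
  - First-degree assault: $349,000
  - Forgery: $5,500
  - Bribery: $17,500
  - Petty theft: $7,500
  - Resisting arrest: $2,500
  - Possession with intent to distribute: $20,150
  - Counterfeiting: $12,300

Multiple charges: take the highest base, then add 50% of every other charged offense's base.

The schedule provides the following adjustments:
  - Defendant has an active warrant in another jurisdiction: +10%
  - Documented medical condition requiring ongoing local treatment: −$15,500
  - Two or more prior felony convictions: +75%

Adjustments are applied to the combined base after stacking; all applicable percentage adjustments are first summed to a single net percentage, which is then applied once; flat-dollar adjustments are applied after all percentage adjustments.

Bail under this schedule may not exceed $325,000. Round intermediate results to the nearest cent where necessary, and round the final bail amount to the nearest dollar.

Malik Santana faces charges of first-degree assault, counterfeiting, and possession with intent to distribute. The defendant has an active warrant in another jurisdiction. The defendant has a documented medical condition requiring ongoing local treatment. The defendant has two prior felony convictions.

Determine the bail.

Base amounts from the schedule: first-degree assault $349,000; counterfeiting $12,300; possession with intent to distribute $20,150.
Stacking rule: highest base plus 50% of each additional charge. Highest is first-degree assault at $349,000. Additional: $12,300 × 50% = $6,150; $20,150 × 50% = $10,075. Combined base = $349,000 + $16,225 = $365,225.
Net percentage adjustment: +10% +75% = +85%. $365,225 × 1.85 = $675,666.25.
Documented medical condition requiring ongoing local treatment (−$15,500 flat): $675,666.25 − $15,500 = $660,166.25.
Result $660,166.25 exceeds the maximum of $325,000; bail is capped at $325,000.

$325,000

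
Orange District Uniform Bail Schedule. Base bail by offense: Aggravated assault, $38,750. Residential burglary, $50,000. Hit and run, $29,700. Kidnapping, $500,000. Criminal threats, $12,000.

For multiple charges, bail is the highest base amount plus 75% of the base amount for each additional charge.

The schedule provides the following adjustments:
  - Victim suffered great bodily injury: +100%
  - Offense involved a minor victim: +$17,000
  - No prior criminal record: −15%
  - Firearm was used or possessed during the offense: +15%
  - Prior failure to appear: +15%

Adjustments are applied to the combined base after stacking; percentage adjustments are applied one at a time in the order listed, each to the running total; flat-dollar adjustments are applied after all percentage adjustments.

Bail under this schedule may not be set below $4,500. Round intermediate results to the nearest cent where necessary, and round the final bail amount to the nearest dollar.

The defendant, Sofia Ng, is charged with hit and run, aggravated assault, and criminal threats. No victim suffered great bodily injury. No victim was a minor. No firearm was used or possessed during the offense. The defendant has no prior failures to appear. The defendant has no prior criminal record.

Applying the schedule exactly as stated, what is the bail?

$59,521

Base amounts from the schedule: hit and run $29,700; aggravated assault $38,750; criminal threats $12,000.
Stacking rule: highest base plus 75% of each additional charge. Highest is aggravated assault at $38,750. Additional: $29,700 × 75% = $22,275; $12,000 × 75% = $9,000. Combined base = $38,750 + $31,275 = $70,025.
No prior criminal record (−15%): $70,025 × 0.85 = $59,521.25.
$59,521.25 is at or above the $4,500 minimum.
Rounded to the nearest dollar: $59,521.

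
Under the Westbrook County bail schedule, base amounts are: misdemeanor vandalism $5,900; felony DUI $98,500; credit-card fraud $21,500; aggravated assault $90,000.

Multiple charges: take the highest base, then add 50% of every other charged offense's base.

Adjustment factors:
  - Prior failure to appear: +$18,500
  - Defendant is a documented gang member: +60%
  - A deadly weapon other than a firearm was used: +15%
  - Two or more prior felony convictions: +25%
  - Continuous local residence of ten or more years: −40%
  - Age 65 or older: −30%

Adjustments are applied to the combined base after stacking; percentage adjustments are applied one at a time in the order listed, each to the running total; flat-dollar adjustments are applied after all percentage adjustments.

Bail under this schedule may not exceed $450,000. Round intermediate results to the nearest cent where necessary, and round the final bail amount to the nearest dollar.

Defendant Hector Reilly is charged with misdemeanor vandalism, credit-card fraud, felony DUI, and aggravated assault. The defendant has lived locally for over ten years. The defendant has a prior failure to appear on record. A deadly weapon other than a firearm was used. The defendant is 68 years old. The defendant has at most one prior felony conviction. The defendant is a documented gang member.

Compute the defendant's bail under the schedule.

$139,984

Base amounts from the schedule: misdemeanor vandalism $5,900; credit-card fraud $21,500; felony DUI $98,500; aggravated assault $90,000.
Stacking rule: highest base plus 50% of each additional charge. Highest is felony DUI at $98,500. Additional: $5,900 × 50% = $2,950; $21,500 × 50% = $10,750; $90,000 × 50% = $45,000. Combined base = $98,500 + $58,700 = $157,200.
Defendant is a documented gang member (+60%): $157,200 × 1.6 = $251,520.
A deadly weapon other than a firearm was used (+15%): $251,520 × 1.15 = $289,248.
Continuous local residence of ten or more years (−40%): $289,248 × 0.6 = $173,548.80.
Age 65 or older (−30%): $173,548.80 × 0.7 = $121,484.16.
Prior failure to appear (+$18,500 flat): $121,484.16 + $18,500 = $139,984.16.
$139,984.16 is within the $450,000 maximum.
Rounded to the nearest dollar: $139,984.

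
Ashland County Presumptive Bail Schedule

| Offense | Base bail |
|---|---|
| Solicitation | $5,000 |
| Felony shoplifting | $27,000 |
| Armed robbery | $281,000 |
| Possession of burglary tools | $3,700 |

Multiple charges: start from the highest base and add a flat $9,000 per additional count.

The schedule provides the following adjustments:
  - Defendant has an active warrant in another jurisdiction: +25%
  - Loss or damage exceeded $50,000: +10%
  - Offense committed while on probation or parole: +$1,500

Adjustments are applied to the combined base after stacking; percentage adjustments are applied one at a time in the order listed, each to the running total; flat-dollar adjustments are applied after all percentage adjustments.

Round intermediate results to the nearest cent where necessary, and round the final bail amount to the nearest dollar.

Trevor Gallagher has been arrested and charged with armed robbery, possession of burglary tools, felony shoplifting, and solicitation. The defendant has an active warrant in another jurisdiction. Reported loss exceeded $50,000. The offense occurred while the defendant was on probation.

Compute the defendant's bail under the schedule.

Base amounts from the schedule: armed robbery $281,000; possession of burglary tools $3,700; felony shoplifting $27,000; solicitation $5,000.
Stacking rule: highest base plus $9,000 per additional charge. Highest is armed robbery at $281,000; 3 additional charges → +$27,000. Combined base = $308,000.
Defendant has an active warrant in another jurisdiction (+25%): $308,000 × 1.25 = $385,000.
Loss or damage exceeded $50,000 (+10%): $385,000 × 1.1 = $423,500.
Offense committed while on probation or parole (+$1,500 flat): $423,500 + $1,500 = $425,000.

$425,000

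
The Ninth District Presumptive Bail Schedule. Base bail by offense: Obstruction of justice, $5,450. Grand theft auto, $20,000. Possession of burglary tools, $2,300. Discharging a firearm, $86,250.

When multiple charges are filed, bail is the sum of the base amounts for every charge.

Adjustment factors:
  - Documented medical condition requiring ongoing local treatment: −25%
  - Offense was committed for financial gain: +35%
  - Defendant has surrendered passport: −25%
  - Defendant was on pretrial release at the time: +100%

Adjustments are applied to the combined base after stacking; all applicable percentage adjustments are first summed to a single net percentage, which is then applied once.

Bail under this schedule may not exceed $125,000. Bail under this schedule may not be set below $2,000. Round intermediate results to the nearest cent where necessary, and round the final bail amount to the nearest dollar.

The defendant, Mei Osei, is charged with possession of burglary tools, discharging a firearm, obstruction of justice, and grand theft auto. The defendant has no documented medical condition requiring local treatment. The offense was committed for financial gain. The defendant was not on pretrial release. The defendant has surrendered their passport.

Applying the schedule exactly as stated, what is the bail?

Base amounts from the schedule: possession of burglary tools $2,300; discharging a firearm $86,250; obstruction of justice $5,450; grand theft auto $20,000.
Stacking rule: sum of all bases. $2,300 + $86,250 + $5,450 + $20,000 = $114,000.
Net percentage adjustment: +35% −25% = +10%. $114,000 × 1.1 = $125,400.
Result $125,400 exceeds the maximum of $125,000; bail is capped at $125,000.
$125,000 is at or above the $2,000 minimum.

$125,000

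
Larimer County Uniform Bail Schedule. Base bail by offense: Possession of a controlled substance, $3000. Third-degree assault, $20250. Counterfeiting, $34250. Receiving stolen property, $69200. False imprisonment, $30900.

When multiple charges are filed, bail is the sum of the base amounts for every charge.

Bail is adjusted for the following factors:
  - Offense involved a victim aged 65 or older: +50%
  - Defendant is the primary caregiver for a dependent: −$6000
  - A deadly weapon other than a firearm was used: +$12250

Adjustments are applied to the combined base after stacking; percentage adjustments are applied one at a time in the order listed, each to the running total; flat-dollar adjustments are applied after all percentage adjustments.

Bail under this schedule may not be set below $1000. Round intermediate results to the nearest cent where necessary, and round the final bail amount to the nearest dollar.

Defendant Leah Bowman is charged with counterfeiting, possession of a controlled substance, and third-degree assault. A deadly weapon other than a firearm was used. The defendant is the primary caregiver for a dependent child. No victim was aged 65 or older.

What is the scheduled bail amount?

Base amounts from the schedule: counterfeiting $34250; possession of a controlled substance $3000; third-degree assault $20250.
Stacking rule: sum of all bases. $34250 + $3000 + $20250 = $57500.
Defendant is the primary caregiver for a dependent (−$6000 flat): $57500 − $6000 = $51500.
A deadly weapon other than a firearm was used (+$12250 flat): $51500 + $12250 = $63750.
$63750 is at or above the $1000 minimum.

$63750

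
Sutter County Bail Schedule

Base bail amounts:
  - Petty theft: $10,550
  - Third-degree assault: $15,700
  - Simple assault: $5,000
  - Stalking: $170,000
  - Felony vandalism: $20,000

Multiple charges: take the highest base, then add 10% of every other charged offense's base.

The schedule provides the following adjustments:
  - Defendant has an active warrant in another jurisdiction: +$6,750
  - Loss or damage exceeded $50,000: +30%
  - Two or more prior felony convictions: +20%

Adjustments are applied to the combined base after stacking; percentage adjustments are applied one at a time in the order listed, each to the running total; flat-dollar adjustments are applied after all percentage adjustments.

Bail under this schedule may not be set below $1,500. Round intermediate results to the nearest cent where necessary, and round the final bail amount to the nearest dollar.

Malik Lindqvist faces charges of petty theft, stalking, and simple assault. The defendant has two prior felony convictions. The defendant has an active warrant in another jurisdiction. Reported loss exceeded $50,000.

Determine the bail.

Base amounts from the schedule: petty theft $10,550; stalking $170,000; simple assault $5,000.
Stacking rule: highest base plus 10% of each additional charge. Highest is stalking at $170,000. Additional: $10,550 × 10% = $1,055; $5,000 × 10% = $500. Combined base = $170,000 + $1,555 = $171,555.
Loss or damage exceeded $50,000 (+30%): $171,555 × 1.3 = $223,021.50.
Two or more prior felony convictions (+20%): $223,021.50 × 1.2 = $267,625.80.
Defendant has an active warrant in another jurisdiction (+$6,750 flat): $267,625.80 + $6,750 = $274,375.80.
$274,375.80 is at or above the $1,500 minimum.
Rounded to the nearest dollar: $274,376.

$274,376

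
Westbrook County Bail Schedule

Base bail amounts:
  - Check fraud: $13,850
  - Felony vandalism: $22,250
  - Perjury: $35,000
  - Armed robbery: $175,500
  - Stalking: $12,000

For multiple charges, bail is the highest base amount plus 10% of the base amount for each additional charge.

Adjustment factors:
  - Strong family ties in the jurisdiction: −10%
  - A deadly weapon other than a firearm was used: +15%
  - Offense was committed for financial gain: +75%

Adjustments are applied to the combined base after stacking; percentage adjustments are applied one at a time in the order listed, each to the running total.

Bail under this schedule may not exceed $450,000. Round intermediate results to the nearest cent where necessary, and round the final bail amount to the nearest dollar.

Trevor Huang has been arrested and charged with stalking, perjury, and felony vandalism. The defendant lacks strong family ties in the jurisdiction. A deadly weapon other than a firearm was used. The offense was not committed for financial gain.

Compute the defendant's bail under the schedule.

Base amounts from the schedule: stalking $12,000; perjury $35,000; felony vandalism $22,250.
Stacking rule: highest base plus 10% of each additional charge. Highest is perjury at $35,000. Additional: $12,000 × 10% = $1,200; $22,250 × 10% = $2,225. Combined base = $35,000 + $3,425 = $38,425.
A deadly weapon other than a firearm was used (+15%): $38,425 × 1.15 = $44,188.75.
$44,188.75 is within the $450,000 maximum.
Rounded to the nearest dollar: $44,189.

$44,189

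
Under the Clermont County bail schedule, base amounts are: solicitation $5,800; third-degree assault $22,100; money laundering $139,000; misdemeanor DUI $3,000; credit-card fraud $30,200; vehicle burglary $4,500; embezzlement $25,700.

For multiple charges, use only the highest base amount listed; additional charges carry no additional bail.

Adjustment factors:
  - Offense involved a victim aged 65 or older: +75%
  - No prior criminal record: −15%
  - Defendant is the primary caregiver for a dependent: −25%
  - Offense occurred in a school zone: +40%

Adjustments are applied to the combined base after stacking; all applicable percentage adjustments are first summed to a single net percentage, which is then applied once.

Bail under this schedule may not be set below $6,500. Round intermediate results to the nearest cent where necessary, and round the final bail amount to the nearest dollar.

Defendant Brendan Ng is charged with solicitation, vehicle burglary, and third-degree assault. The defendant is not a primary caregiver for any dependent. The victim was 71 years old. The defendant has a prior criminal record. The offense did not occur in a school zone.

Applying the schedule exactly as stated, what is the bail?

Base amounts from the schedule: solicitation $5,800; vehicle burglary $4,500; third-degree assault $22,100.
Stacking rule: use the highest base only. Highest is third-degree assault at $22,100. Combined base = $22,100.
Offense involved a victim aged 65 or older (+75%): $22,100 × 1.75 = $38,675.
$38,675 is at or above the $6,500 minimum.

$38,675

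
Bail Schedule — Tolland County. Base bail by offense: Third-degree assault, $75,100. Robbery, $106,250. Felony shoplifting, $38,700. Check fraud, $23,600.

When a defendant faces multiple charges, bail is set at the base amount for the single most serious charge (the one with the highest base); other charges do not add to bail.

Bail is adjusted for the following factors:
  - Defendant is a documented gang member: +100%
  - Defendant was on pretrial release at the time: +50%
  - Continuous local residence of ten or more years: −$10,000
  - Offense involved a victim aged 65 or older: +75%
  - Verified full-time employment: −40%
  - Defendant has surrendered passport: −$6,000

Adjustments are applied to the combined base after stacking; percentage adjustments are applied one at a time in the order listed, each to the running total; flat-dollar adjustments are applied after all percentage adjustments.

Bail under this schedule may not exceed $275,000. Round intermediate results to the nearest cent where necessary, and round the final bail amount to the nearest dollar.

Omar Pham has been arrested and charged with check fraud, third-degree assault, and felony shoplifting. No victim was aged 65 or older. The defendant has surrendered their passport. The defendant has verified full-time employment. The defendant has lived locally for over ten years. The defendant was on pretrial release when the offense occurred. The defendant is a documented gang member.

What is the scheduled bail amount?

$119,180

Base amounts from the schedule: check fraud $23,600; third-degree assault $75,100; felony shoplifting $38,700.
Stacking rule: use the highest base only. Highest is third-degree assault at $75,100. Combined base = $75,100.
Defendant is a documented gang member (+100%): $75,100 × 2 = $150,200.
Defendant was on pretrial release at the time (+50%): $150,200 × 1.5 = $225,300.
Verified full-time employment (−40%): $225,300 × 0.6 = $135,180.
Continuous local residence of ten or more years (−$10,000 flat): $135,180 − $10,000 = $125,180.
Defendant has surrendered passport (−$6,000 flat): $125,180 − $6,000 = $119,180.
$119,180 is within the $275,000 maximum.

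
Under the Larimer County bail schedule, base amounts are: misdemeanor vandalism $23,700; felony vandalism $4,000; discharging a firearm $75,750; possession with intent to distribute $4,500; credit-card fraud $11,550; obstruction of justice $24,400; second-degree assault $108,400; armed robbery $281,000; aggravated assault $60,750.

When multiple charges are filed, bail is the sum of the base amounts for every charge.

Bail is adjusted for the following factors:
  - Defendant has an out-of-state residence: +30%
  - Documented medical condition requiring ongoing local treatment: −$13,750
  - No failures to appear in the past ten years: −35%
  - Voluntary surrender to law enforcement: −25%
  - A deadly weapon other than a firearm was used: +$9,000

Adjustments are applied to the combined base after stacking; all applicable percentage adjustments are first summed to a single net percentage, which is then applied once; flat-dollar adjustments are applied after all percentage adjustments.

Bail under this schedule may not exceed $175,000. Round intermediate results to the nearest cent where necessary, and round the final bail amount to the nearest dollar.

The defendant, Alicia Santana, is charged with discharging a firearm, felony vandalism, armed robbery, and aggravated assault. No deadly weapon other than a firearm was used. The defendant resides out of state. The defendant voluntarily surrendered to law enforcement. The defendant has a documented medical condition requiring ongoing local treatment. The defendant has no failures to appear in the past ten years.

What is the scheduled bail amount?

Base amounts from the schedule: discharging a firearm $75,750; felony vandalism $4,000; armed robbery $281,000; aggravated assault $60,750.
Stacking rule: sum of all bases. $75,750 + $4,000 + $281,000 + $60,750 = $421,500.
Net percentage adjustment: +30% −35% −25% = −30%. $421,500 × 0.7 = $295,050.
Documented medical condition requiring ongoing local treatment (−$13,750 flat): $295,050 − $13,750 = $281,300.
Result $281,300 exceeds the maximum of $175,000; bail is capped at $175,000.

$175,000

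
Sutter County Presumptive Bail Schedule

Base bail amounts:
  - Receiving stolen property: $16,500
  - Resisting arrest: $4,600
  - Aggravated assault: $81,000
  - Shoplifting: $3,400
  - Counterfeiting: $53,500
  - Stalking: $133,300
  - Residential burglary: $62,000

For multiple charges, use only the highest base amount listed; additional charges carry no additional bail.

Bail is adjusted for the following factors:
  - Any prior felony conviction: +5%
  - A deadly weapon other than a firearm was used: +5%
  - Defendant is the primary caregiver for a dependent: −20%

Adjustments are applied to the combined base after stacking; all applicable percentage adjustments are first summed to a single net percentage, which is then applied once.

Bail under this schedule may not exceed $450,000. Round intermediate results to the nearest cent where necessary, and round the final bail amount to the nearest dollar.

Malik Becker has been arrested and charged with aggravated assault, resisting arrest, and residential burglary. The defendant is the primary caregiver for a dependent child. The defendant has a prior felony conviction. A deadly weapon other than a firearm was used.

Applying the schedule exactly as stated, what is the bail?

Base amounts from the schedule: aggravated assault $81,000; resisting arrest $4,600; residential burglary $62,000.
Stacking rule: use the highest base only. Highest is aggravated assault at $81,000. Combined base = $81,000.
Net percentage adjustment: +5% +5% −20% = −10%. $81,000 × 0.9 = $72,900.
$72,900 is within the $450,000 maximum.

$72,900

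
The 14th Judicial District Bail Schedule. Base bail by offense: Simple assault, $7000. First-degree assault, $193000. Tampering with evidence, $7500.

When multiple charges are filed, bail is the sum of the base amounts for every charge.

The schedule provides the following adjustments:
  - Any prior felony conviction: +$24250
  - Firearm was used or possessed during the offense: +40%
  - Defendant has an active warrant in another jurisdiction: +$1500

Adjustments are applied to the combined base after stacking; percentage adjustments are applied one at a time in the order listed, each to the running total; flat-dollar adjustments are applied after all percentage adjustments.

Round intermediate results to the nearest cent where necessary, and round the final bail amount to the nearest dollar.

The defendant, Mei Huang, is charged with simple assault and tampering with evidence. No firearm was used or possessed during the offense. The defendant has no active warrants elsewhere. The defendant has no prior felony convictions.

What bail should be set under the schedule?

$14500

Base amounts from the schedule: simple assault $7000; tampering with evidence $7500.
Stacking rule: sum of all bases. $7000 + $7500 = $14500.
No adjustment factors apply to this defendant.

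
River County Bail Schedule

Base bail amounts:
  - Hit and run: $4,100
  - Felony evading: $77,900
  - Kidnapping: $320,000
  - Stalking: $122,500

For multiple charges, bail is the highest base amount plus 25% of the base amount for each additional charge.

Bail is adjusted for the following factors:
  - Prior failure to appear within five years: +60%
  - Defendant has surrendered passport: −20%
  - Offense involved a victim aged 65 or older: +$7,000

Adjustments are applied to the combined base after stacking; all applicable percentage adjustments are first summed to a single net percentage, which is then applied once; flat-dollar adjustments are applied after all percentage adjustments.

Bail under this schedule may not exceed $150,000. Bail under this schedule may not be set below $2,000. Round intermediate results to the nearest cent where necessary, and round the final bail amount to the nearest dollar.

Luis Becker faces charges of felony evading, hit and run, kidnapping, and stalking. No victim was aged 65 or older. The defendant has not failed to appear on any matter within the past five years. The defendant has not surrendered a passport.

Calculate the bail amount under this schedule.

Base amounts from the schedule: felony evading $77,900; hit and run $4,100; kidnapping $320,000; stalking $122,500.
Stacking rule: highest base plus 25% of each additional charge. Highest is kidnapping at $320,000. Additional: $77,900 × 25% = $19,475; $4,100 × 25% = $1,025; $122,500 × 25% = $30,625. Combined base = $320,000 + $51,125 = $371,125.
No adjustment factors apply to this defendant.
Result $371,125 exceeds the maximum of $150,000; bail is capped at $150,000.
$150,000 is at or above the $2,000 minimum.

$150,000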